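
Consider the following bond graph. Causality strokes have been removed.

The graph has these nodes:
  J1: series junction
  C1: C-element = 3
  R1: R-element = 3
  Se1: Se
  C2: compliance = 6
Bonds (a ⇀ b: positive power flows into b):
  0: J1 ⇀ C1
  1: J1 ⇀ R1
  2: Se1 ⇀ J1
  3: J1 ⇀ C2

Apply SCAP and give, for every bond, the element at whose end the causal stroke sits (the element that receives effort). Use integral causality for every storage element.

b0 |J1
b1 |R1
b2 |J1
b3 |J1

#2 →J1  (Se1 (Se) sets effort on bond)
#0 →J1  (C1 outputs effort q/C1)
#3 →J1  (C2 outputs effort q/C2)
#1 →R1  (only one flow-in slot at J1)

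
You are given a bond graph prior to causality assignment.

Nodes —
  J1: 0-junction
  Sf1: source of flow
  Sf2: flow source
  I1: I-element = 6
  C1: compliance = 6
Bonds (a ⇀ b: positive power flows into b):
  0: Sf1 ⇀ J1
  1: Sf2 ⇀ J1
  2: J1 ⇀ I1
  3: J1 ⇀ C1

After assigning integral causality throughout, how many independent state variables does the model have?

#0 →Sf1  (Sf1 fixes flow; stroke at Sf1)
#1 →Sf2  (Sf2 fixes flow; stroke at Sf2)
#2 →I1  (I1: I, integral causality)
#3 →J1  (only one effort-in slot at J1)

2  (C1, I1 all integral)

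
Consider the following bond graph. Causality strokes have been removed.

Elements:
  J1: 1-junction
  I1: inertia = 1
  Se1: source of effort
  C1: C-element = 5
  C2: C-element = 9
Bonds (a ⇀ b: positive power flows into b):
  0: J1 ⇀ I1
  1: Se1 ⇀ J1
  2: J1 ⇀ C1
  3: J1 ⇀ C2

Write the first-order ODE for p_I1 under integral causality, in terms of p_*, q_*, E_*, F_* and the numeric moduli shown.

bond 1 →J1  (Se1 (Se) sets effort on bond)
bond 0 →I1  (I1 outputs flow p/I1)
bond 2 →J1  (J1: bond 0 brought flow, rest push out)
bond 3 →J1  (1-jn J1 has f-setter on 0)

dp_I1/dt = E_Se1 - q_C1/5 - q_C2/9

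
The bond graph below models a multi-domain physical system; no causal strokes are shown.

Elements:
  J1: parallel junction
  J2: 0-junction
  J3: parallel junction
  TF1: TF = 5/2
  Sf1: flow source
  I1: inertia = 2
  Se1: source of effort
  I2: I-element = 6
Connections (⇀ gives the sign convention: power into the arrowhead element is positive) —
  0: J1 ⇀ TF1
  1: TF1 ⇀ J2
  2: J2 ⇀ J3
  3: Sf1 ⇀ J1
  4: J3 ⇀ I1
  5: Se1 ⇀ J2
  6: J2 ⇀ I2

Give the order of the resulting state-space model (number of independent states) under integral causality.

b3 stroke→Sf1  (Sf1: flow source, stroke at near end)
b5 stroke→J2  (Se1 fixes effort; stroke away)
b0 stroke→J1  (only one effort-in slot at J1)
b1 stroke→TF1  (J2: bond 5 brought effort, rest push out)
b2 stroke→J3  (J2 effort already set via bond 5)
b6 stroke→I2  (common-e at J2 fixed by 5)
b4 stroke→I1  (J3: bond 2 brought effort, rest push out)

2  (I1, I2 all integral)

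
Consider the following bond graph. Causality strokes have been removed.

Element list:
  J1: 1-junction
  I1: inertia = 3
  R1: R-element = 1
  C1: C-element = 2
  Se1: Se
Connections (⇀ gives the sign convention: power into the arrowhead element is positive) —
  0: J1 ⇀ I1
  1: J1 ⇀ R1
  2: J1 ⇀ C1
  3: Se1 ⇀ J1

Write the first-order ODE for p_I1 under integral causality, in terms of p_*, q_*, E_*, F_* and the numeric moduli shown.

dp_I1/dt = E_Se1 - p_I1/3 - q_C1/2

b3 |J1  (source Se1 imposes e)
b0 |I1  (prefer integral on I1)
b1 |J1  (J1 flow already set via bond 0)
b2 |J1  (common-f at J1 fixed by 0)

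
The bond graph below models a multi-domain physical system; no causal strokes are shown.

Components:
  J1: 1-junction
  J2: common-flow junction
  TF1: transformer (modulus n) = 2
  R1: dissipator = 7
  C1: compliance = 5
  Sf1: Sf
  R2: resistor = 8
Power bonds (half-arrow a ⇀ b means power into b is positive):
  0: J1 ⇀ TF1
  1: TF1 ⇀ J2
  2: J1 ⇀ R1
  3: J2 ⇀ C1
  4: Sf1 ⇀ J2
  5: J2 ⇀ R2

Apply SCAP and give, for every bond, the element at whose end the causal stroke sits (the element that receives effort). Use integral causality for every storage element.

bond 0 stroke→TF1
bond 1 stroke→J2
bond 2 stroke→J1
bond 3 stroke→J2
bond 4 stroke→Sf1
bond 5 stroke→J2

#4 |Sf1  (source Sf1 imposes f)
#1 |J2  (1-jn J2 has f-setter on 4)
#3 |J2  (J2 flow already set via bond 4)
#5 |J2  (J2 flow already set via bond 4)
#0 |TF1  (through TF1, causality passes straight; one stroke at TF1)
#2 |J1  (J1: bond 0 brought flow, rest push out)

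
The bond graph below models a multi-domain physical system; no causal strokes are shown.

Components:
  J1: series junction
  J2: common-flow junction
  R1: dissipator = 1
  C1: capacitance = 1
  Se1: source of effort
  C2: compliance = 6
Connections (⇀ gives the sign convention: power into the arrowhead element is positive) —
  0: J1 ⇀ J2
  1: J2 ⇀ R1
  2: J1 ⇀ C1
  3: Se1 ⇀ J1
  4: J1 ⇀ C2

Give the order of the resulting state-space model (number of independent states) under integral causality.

2  (C1, C2 all integral)

bond 3 |J1  (Se1 (Se) sets effort on bond)
bond 2 |J1  (C1 integral (e out))
bond 4 |J1  (C2 integral (e out))
bond 0 |J2  (only one flow-in slot at J1)
bond 1 |R1  (J2 needs exactly one f-in)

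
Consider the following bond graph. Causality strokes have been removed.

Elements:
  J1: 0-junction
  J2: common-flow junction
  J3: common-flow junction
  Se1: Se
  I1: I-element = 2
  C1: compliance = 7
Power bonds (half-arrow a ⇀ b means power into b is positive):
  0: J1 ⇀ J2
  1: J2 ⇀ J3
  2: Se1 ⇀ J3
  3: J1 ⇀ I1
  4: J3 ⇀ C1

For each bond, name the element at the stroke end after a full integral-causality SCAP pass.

β2 →J3  (Se1: effort source, stroke at far end)
β3 →I1  (prefer integral on I1)
β0 →J1  (J1: last free bond brings effort in)
β1 →J2  (1-jn J2 has f-setter on 0)
β4 →J3  (1-jn J3 has f-setter on 1)

#0 stroke at J1
#1 stroke at J2
#2 stroke at J3
#3 stroke at I1
#4 stroke at J3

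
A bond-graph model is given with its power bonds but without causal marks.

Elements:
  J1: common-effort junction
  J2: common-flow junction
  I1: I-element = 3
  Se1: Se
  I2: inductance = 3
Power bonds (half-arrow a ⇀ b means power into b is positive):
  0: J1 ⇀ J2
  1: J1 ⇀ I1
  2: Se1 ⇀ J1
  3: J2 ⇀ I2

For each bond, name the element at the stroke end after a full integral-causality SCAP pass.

bond 2 |J1  (Se1 fixes effort; stroke away)
bond 0 |J2  (0-jn J1 has e-setter on 2)
bond 1 |I1  (0-jn J1 has e-setter on 2)
bond 3 |I2  (J2: last free bond brings flow in)

#0 stroke at J2
#1 stroke at I1
#2 stroke at J1
#3 stroke at I2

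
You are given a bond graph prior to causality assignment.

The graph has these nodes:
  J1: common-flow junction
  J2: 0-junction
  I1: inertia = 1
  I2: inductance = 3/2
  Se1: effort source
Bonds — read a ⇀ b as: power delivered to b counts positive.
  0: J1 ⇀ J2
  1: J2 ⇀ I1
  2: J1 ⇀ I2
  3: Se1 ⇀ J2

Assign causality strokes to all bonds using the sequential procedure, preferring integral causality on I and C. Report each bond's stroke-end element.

#0 stroke→J1
#1 stroke→I1
#2 stroke→I2
#3 stroke→J2

β3 |J2  (source Se1 imposes e)
β0 |J1  (0-jn J2 has e-setter on 3)
β1 |I1  (J2 effort already set via bond 3)
β2 |I2  (closing 1-jn rule on J1)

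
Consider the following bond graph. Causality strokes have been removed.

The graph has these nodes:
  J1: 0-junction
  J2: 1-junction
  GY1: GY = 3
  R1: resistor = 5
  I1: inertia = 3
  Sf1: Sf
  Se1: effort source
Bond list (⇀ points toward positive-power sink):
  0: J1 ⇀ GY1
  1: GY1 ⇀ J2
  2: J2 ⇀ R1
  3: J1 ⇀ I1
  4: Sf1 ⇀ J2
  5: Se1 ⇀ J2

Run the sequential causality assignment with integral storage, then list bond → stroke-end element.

bond 0 |J1
bond 1 |J2
bond 2 |J2
bond 3 |I1
bond 4 |Sf1
bond 5 |J2

b4 stroke at Sf1  (Sf1 fixes flow; stroke at Sf1)
b5 stroke at J2  (source Se1 imposes e)
b1 stroke at J2  (1-jn J2 has f-setter on 4)
b2 stroke at J2  (common-f at J2 fixed by 4)
b0 stroke at J1  (GY1 both-in/both-out from 1)
b3 stroke at I1  (J1: bond 0 brought effort, rest push out)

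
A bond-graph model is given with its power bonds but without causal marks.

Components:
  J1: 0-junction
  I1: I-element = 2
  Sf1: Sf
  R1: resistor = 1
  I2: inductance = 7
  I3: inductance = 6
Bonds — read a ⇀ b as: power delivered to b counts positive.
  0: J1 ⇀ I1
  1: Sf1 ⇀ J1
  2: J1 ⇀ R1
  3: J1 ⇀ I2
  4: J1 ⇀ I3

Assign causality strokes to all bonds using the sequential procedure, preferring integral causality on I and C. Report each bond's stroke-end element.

β0 stroke at I1
β1 stroke at Sf1
β2 stroke at J1
β3 stroke at I2
β4 stroke at I3

bond 1 stroke at Sf1  (Sf1 fixes flow; stroke at Sf1)
bond 0 stroke at I1  (I1: I, integral causality)
bond 3 stroke at I2  (I2 integral (f out))
bond 4 stroke at I3  (I3 integral (f out))
bond 2 stroke at J1  (J1 needs exactly one e-in)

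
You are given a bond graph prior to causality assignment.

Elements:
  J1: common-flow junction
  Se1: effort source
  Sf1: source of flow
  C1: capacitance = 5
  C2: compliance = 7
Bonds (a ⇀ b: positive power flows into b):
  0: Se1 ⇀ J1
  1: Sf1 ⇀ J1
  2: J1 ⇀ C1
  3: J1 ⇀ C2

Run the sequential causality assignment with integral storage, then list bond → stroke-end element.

β0 |J1  (Se1 (Se) sets effort on bond)
β1 |Sf1  (Sf1 (Sf) sets flow on bond)
β2 |J1  (1-jn J1 has f-setter on 1)
β3 |J1  (common-f at J1 fixed by 1)

β0 stroke at J1
β1 stroke at Sf1
β2 stroke at J1
β3 stroke at J1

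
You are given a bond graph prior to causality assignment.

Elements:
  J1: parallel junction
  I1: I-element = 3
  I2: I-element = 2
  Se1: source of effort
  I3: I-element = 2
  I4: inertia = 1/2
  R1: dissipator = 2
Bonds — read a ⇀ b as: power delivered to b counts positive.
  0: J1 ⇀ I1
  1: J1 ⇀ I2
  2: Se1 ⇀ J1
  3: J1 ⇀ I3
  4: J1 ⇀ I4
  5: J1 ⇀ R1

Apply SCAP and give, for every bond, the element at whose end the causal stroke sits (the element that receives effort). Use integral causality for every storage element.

β0 →I1
β1 →I2
β2 →J1
β3 →I3
β4 →I4
β5 →R1

#2 →J1  (Se1 fixes effort; stroke away)
#0 →I1  (J1 effort already set via bond 2)
#1 →I2  (J1: bond 2 brought effort, rest push out)
#3 →I3  (0-jn J1 has e-setter on 2)
#4 →I4  (0-jn J1 has e-setter on 2)
#5 →R1  (J1: bond 2 brought effort, rest push out)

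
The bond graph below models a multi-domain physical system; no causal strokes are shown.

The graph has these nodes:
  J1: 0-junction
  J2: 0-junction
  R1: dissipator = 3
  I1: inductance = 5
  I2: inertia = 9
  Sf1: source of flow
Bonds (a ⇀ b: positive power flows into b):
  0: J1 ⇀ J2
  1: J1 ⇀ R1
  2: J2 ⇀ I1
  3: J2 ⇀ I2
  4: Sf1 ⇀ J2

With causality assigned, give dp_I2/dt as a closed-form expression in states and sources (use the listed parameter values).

#4 stroke at Sf1  (Sf1: flow source, stroke at near end)
#2 stroke at I1  (I1 outputs flow p/I1)
#3 stroke at I2  (I2: I, integral causality)
#0 stroke at J2  (J2: last free bond brings effort in)
#1 stroke at J1  (J1 needs exactly one e-in)

dp_I2/dt = 3*F_Sf1 - 3*p_I1/5 - p_I2/3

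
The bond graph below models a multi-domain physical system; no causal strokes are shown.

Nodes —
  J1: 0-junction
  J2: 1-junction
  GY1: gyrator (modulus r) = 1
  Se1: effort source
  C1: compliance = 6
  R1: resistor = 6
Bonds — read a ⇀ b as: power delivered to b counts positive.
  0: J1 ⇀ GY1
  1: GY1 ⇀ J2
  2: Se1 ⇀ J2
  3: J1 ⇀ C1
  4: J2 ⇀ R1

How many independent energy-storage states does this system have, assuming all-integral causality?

1  (C1 all integral)

β2 →J2  (source Se1 imposes e)
β3 →J1  (C1: C, integral causality)
β0 →GY1  (0-jn J1 has e-setter on 3)
β1 →GY1  (GY GY1: same side as bond 0)
β4 →J2  (J2 flow already set via bond 1)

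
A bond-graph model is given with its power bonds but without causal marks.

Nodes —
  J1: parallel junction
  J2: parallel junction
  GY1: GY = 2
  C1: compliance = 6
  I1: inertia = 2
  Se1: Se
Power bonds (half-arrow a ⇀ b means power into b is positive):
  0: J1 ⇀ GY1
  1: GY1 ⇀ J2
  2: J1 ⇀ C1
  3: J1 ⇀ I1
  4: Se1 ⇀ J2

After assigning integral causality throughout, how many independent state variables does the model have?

bond 4 stroke at J2  (Se1 fixes effort; stroke away)
bond 1 stroke at GY1  (common-e at J2 fixed by 4)
bond 0 stroke at GY1  (through GY1, causality inverts; strokes same side of GY1)
bond 2 stroke at J1  (C1 integral (e out))
bond 3 stroke at I1  (0-jn J1 has e-setter on 2)

2  (C1, I1 all integral)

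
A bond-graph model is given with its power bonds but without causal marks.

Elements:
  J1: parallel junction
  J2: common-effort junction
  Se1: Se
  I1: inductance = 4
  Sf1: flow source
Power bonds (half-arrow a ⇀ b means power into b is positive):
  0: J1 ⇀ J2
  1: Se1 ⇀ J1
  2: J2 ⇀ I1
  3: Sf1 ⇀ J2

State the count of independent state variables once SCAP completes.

b1 →J1  (Se1 (Se) sets effort on bond)
b3 →Sf1  (Sf1 fixes flow; stroke at Sf1)
b0 →J2  (J1: bond 1 brought effort, rest push out)
b2 →I1  (0-jn J2 has e-setter on 0)

1  (I1 all integral)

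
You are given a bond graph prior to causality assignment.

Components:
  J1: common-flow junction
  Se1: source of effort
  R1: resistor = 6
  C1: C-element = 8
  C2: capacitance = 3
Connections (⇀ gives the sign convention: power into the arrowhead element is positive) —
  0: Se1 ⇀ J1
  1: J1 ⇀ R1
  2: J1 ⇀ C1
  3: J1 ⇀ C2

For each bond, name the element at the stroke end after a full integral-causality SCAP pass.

#0 stroke→J1  (Se1: effort source, stroke at far end)
#2 stroke→J1  (C1 integral (e out))
#3 stroke→J1  (C2 outputs effort q/C2)
#1 stroke→R1  (only one flow-in slot at J1)

b0 |J1
b1 |R1
b2 |J1
b3 |J1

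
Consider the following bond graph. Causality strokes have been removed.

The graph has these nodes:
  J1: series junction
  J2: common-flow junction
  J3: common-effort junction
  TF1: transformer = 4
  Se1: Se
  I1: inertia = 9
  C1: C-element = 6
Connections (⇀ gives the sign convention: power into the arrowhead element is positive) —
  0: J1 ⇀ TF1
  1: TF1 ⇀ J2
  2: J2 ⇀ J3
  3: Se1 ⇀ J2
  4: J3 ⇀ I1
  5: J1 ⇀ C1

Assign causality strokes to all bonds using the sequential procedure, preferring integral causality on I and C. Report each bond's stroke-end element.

#3 stroke at J2  (Se1 fixes effort; stroke away)
#4 stroke at I1  (I1 integral (f out))
#2 stroke at J3  (J3 needs exactly one e-in)
#1 stroke at J2  (J2: bond 2 brought flow, rest push out)
#0 stroke at TF1  (TF1: transformer flips bond 1)
#5 stroke at J1  (1-jn J1 has f-setter on 0)

β0 stroke→TF1
β1 stroke→J2
β2 stroke→J3
β3 stroke→J2
β4 stroke→I1
β5 stroke→J1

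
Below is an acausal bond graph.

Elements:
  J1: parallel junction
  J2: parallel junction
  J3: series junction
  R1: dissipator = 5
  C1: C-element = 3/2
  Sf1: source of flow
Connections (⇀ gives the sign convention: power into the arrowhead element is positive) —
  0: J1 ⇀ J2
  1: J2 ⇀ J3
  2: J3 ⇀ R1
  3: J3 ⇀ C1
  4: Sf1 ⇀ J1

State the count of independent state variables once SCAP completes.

#4 |Sf1  (Sf1 (Sf) sets flow on bond)
#0 |J1  (J1 needs exactly one e-in)
#1 |J2  (closing 0-jn rule on J2)
#2 |J3  (1-jn J3 has f-setter on 1)
#3 |J3  (common-f at J3 fixed by 1)

1  (C1 all integral)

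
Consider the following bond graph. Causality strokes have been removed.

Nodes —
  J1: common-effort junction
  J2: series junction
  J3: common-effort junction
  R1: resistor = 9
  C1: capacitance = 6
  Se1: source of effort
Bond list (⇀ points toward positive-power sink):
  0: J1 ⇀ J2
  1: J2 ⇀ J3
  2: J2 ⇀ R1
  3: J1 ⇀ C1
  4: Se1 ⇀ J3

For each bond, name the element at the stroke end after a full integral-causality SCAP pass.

b0 stroke→J2
b1 stroke→J2
b2 stroke→R1
b3 stroke→J1
b4 stroke→J3

bond 4 stroke→J3  (Se1: effort source, stroke at far end)
bond 1 stroke→J2  (J3: bond 4 brought effort, rest push out)
bond 3 stroke→J1  (C1 integral (e out))
bond 0 stroke→J2  (common-e at J1 fixed by 3)
bond 2 stroke→R1  (closing 1-jn rule on J2)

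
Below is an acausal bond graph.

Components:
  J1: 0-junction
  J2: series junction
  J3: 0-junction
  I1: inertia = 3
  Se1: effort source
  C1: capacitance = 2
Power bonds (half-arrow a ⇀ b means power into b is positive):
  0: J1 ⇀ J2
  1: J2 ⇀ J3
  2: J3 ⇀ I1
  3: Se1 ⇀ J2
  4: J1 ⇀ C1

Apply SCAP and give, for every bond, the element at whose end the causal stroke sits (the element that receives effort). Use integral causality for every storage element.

b0 →J2
b1 →J3
b2 →I1
b3 →J2
b4 →J1

b3 |J2  (source Se1 imposes e)
b2 |I1  (prefer integral on I1)
b1 |J3  (J3 needs exactly one e-in)
b0 |J2  (common-f at J2 fixed by 1)
b4 |J1  (J1: last free bond brings effort in)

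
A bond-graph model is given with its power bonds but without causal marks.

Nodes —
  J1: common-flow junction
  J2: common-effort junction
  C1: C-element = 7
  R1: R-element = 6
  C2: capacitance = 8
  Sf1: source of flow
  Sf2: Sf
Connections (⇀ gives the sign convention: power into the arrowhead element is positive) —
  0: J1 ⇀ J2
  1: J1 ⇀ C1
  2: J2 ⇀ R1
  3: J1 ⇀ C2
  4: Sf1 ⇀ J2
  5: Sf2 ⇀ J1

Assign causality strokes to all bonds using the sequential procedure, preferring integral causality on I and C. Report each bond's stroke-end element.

bond 4 →Sf1  (source Sf1 imposes f)
bond 5 →Sf2  (Sf2 fixes flow; stroke at Sf2)
bond 0 →J1  (J1 flow already set via bond 5)
bond 1 →J1  (common-f at J1 fixed by 5)
bond 3 →J1  (common-f at J1 fixed by 5)
bond 2 →J2  (only one effort-in slot at J2)

b0 stroke→J1
b1 stroke→J1
b2 stroke→J2
b3 stroke→J1
b4 stroke→Sf1
b5 stroke→Sf2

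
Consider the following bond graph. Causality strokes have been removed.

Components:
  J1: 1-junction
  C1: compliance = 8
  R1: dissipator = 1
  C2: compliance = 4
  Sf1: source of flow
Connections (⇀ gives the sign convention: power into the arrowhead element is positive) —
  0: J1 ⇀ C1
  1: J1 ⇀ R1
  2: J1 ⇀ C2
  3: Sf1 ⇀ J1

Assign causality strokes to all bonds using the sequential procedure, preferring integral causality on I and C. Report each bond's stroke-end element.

b0 →J1
b1 →J1
b2 →J1
b3 →Sf1

b3 stroke at Sf1  (source Sf1 imposes f)
b0 stroke at J1  (J1: bond 3 brought flow, rest push out)
b1 stroke at J1  (J1 flow already set via bond 3)
b2 stroke at J1  (common-f at J1 fixed by 3)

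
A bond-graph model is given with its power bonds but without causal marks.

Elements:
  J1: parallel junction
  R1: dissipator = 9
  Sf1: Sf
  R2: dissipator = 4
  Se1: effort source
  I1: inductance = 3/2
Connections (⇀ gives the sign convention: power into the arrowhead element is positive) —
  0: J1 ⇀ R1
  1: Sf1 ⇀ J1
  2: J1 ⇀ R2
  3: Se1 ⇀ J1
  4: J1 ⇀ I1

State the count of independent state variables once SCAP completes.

b1 stroke→Sf1  (source Sf1 imposes f)
b3 stroke→J1  (source Se1 imposes e)
b0 stroke→R1  (J1: bond 3 brought effort, rest push out)
b2 stroke→R2  (common-e at J1 fixed by 3)
b4 stroke→I1  (common-e at J1 fixed by 3)

1  (I1 all integral)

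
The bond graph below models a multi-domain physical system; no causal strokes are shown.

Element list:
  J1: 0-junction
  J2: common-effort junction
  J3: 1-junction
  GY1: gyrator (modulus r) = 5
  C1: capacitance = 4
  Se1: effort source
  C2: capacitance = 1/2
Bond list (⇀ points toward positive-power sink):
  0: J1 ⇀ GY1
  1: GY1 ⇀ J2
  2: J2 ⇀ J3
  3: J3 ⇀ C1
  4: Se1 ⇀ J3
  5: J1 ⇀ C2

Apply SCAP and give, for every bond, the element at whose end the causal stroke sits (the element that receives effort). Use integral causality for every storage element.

β0 |GY1
β1 |GY1
β2 |J2
β3 |J3
β4 |J3
β5 |J1

b4 stroke→J3  (Se1 fixes effort; stroke away)
b3 stroke→J3  (C1 integral (e out))
b2 stroke→J2  (J3: last free bond brings flow in)
b1 stroke→GY1  (0-jn J2 has e-setter on 2)
b0 stroke→GY1  (through GY1, causality inverts; strokes same side of GY1)
b5 stroke→J1  (only one effort-in slot at J1)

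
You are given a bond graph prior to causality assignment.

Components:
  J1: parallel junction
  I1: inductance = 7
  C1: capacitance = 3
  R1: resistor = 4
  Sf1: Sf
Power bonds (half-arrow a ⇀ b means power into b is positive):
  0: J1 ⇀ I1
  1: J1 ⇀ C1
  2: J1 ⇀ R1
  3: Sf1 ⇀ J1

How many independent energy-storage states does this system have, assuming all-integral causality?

bond 3 →Sf1  (Sf1 (Sf) sets flow on bond)
bond 0 →I1  (prefer integral on I1)
bond 1 →J1  (C1: C, integral causality)
bond 2 →R1  (J1: bond 1 brought effort, rest push out)

2  (C1, I1 all integral)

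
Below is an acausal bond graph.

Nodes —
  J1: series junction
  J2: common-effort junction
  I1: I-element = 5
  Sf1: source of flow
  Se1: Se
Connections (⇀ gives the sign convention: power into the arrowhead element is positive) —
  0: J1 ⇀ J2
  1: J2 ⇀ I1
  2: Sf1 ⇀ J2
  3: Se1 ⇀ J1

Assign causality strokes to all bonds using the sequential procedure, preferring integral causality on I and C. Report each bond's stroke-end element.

bond 0 |J2
bond 1 |I1
bond 2 |Sf1
bond 3 |J1

b2 stroke→Sf1  (Sf1 (Sf) sets flow on bond)
b3 stroke→J1  (source Se1 imposes e)
b0 stroke→J2  (J1 needs exactly one f-in)
b1 stroke→I1  (J2: bond 0 brought effort, rest push out)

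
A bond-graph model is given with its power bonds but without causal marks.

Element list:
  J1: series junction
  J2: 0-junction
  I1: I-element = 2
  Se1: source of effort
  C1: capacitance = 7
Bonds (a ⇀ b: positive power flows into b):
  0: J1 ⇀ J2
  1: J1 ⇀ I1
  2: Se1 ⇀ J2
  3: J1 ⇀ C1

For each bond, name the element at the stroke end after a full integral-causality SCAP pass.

bond 2 stroke→J2  (source Se1 imposes e)
bond 0 stroke→J1  (0-jn J2 has e-setter on 2)
bond 1 stroke→I1  (prefer integral on I1)
bond 3 stroke→J1  (J1: bond 1 brought flow, rest push out)

bond 0 stroke at J1
bond 1 stroke at I1
bond 2 stroke at J2
bond 3 stroke at J1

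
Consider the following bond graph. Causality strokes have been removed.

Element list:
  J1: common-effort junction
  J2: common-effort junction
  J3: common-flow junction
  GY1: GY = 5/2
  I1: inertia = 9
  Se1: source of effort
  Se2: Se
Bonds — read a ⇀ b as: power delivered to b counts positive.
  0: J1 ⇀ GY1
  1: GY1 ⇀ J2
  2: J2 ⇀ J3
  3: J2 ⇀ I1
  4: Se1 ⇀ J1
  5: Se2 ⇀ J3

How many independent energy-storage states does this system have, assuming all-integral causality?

b4 stroke at J1  (Se1: effort source, stroke at far end)
b5 stroke at J3  (Se2 (Se) sets effort on bond)
b0 stroke at GY1  (common-e at J1 fixed by 4)
b2 stroke at J2  (closing 1-jn rule on J3)
b1 stroke at GY1  (GY GY1: same side as bond 0)
b3 stroke at I1  (J2 effort already set via bond 2)

1  (I1 all integral)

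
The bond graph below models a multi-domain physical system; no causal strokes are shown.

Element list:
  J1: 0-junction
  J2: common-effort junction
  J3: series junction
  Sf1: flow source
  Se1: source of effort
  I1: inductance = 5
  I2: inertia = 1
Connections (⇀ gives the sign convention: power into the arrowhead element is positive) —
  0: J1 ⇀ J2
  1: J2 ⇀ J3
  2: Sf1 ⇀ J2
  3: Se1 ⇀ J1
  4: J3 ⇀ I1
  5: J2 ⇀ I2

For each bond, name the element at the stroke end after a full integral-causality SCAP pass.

b2 →Sf1  (Sf1: flow source, stroke at near end)
b3 →J1  (source Se1 imposes e)
b0 →J2  (J1 effort already set via bond 3)
b1 →J3  (J2: bond 0 brought effort, rest push out)
b5 →I2  (J2 effort already set via bond 0)
b4 →I1  (closing 1-jn rule on J3)

#0 stroke→J2
#1 stroke→J3
#2 stroke→Sf1
#3 stroke→J1
#4 stroke→I1
#5 stroke→I2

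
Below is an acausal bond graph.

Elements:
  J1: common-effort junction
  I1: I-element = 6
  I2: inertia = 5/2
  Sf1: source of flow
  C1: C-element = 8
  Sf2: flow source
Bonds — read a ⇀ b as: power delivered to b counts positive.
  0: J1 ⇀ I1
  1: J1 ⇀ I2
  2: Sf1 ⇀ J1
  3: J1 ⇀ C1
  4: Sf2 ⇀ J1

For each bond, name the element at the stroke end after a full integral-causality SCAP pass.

b2 stroke→Sf1  (Sf1: flow source, stroke at near end)
b4 stroke→Sf2  (Sf2: flow source, stroke at near end)
b0 stroke→I1  (I1 integral (f out))
b1 stroke→I2  (prefer integral on I2)
b3 stroke→J1  (closing 0-jn rule on J1)

bond 0 stroke→I1
bond 1 stroke→I2
bond 2 stroke→Sf1
bond 3 stroke→J1
bond 4 stroke→Sf2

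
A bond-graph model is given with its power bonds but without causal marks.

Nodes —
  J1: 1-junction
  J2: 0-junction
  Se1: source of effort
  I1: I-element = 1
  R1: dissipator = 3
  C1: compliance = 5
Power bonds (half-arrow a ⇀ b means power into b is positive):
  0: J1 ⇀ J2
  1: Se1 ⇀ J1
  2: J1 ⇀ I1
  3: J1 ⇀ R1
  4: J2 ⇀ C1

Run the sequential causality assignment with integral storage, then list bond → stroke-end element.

bond 0 →J1
bond 1 →J1
bond 2 →I1
bond 3 →J1
bond 4 →J2

b1 stroke at J1  (Se1 (Se) sets effort on bond)
b2 stroke at I1  (prefer integral on I1)
b0 stroke at J1  (J1: bond 2 brought flow, rest push out)
b3 stroke at J1  (1-jn J1 has f-setter on 2)
b4 stroke at J2  (closing 0-jn rule on J2)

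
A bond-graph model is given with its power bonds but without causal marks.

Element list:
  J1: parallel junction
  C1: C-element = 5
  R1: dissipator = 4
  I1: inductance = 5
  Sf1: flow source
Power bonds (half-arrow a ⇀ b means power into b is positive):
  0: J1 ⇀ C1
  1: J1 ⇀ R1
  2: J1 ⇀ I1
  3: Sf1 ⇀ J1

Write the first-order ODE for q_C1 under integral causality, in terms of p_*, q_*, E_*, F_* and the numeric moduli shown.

bond 3 →Sf1  (Sf1 fixes flow; stroke at Sf1)
bond 0 →J1  (C1 outputs effort q/C1)
bond 1 →R1  (J1: bond 0 brought effort, rest push out)
bond 2 →I1  (J1: bond 0 brought effort, rest push out)

dq_C1/dt = F_Sf1 - p_I1/5 - q_C1/20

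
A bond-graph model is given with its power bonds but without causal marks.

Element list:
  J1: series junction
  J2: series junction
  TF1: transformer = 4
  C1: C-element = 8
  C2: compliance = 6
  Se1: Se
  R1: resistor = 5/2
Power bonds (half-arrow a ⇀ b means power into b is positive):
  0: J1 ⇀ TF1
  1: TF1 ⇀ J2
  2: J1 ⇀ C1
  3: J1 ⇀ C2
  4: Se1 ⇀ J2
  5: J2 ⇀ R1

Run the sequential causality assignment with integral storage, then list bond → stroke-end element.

b4 stroke at J2  (Se1: effort source, stroke at far end)
b2 stroke at J1  (prefer integral on C1)
b3 stroke at J1  (C2 outputs effort q/C2)
b0 stroke at TF1  (closing 1-jn rule on J1)
b1 stroke at J2  (TF1 one-in-one-out from 0)
b5 stroke at R1  (J2: last free bond brings flow in)

#0 stroke→TF1
#1 stroke→J2
#2 stroke→J1
#3 stroke→J1
#4 stroke→J2
#5 stroke→R1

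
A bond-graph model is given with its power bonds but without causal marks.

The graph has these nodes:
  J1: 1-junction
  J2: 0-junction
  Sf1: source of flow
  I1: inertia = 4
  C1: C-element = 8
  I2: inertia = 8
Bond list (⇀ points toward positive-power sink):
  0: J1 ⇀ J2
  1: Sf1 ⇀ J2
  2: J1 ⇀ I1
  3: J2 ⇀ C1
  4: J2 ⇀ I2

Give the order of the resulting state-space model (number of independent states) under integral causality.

3  (C1, I1, I2 all integral)

#1 stroke at Sf1  (source Sf1 imposes f)
#2 stroke at I1  (prefer integral on I1)
#0 stroke at J1  (common-f at J1 fixed by 2)
#3 stroke at J2  (C1 outputs effort q/C1)
#4 stroke at I2  (J2 effort already set via bond 3)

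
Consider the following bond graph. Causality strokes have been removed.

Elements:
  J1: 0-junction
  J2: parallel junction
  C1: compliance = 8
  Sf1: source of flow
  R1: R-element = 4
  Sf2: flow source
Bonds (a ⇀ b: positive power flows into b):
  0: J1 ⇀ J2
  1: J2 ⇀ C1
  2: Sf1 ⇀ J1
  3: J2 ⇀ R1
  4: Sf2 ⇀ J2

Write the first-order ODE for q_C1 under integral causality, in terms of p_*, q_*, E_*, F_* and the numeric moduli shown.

dq_C1/dt = F_Sf1 + F_Sf2 - q_C1/32

bond 2 |Sf1  (Sf1: flow source, stroke at near end)
bond 4 |Sf2  (Sf2 fixes flow; stroke at Sf2)
bond 0 |J1  (J1: last free bond brings effort in)
bond 1 |J2  (prefer integral on C1)
bond 3 |R1  (0-jn J2 has e-setter on 1)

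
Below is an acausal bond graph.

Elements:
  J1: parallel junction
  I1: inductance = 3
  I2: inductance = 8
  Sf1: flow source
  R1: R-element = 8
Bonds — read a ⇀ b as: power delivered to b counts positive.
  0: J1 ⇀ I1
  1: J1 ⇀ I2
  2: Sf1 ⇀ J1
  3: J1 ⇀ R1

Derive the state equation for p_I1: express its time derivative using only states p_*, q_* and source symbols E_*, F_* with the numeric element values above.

dp_I1/dt = 8*F_Sf1 - 8*p_I1/3 - p_I2

β2 stroke at Sf1  (source Sf1 imposes f)
β0 stroke at I1  (prefer integral on I1)
β1 stroke at I2  (I2 outputs flow p/I2)
β3 stroke at J1  (J1 needs exactly one e-in)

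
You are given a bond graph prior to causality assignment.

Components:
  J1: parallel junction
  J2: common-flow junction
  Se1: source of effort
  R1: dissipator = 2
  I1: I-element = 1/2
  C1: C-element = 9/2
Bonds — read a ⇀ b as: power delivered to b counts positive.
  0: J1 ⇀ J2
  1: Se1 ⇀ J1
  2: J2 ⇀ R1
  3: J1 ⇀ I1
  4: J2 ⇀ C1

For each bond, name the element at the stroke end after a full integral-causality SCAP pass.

β1 |J1  (source Se1 imposes e)
β0 |J2  (J1: bond 1 brought effort, rest push out)
β3 |I1  (J1: bond 1 brought effort, rest push out)
β4 |J2  (prefer integral on C1)
β2 |R1  (only one flow-in slot at J2)

bond 0 stroke→J2
bond 1 stroke→J1
bond 2 stroke→R1
bond 3 stroke→I1
bond 4 stroke→J2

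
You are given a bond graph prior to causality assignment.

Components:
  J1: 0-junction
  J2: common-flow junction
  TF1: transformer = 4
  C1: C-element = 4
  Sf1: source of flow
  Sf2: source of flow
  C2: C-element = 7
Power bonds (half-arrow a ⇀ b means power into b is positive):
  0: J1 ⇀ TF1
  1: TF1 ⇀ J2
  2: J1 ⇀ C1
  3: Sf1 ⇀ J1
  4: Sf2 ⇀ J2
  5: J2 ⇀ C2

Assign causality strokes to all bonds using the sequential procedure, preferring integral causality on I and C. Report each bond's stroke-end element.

β0 stroke→TF1
β1 stroke→J2
β2 stroke→J1
β3 stroke→Sf1
β4 stroke→Sf2
β5 stroke→J2

bond 3 stroke→Sf1  (source Sf1 imposes f)
bond 4 stroke→Sf2  (Sf2: flow source, stroke at near end)
bond 1 stroke→J2  (J2: bond 4 brought flow, rest push out)
bond 5 stroke→J2  (1-jn J2 has f-setter on 4)
bond 0 stroke→TF1  (TF1 one-in-one-out from 1)
bond 2 stroke→J1  (J1: last free bond brings effort in)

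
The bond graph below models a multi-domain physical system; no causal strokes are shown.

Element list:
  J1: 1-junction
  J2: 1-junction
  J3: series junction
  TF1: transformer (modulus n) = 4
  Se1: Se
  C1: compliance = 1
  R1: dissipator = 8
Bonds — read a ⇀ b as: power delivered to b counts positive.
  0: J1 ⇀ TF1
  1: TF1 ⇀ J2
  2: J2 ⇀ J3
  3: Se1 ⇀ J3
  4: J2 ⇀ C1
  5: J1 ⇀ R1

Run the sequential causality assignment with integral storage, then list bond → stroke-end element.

β3 →J3  (Se1 (Se) sets effort on bond)
β2 →J2  (J3: last free bond brings flow in)
β4 →J2  (prefer integral on C1)
β1 →TF1  (only one flow-in slot at J2)
β0 →J1  (TF1 one-in-one-out from 1)
β5 →R1  (J1: last free bond brings flow in)

b0 →J1
b1 →TF1
b2 →J2
b3 →J3
b4 →J2
b5 →R1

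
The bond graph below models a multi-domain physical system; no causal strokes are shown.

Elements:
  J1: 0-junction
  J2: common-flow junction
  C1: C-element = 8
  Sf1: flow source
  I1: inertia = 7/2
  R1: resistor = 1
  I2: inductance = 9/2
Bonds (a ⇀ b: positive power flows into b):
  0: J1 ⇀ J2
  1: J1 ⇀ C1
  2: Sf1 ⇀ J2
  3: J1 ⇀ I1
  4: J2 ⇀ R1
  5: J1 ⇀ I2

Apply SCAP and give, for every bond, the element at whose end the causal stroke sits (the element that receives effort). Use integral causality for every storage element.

b0 →J2
b1 →J1
b2 →Sf1
b3 →I1
b4 →J2
b5 →I2

β2 stroke→Sf1  (Sf1: flow source, stroke at near end)
β0 stroke→J2  (1-jn J2 has f-setter on 2)
β4 stroke→J2  (common-f at J2 fixed by 2)
β1 stroke→J1  (C1 outputs effort q/C1)
β3 stroke→I1  (0-jn J1 has e-setter on 1)
β5 stroke→I2  (common-e at J1 fixed by 1)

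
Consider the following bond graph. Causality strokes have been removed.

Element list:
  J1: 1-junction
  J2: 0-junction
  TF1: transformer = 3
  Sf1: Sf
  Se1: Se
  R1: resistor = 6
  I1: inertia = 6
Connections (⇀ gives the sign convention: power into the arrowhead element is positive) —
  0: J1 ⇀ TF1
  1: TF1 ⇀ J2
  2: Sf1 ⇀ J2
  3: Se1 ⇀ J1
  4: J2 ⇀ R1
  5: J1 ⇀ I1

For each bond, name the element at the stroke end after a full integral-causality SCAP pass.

β0 |J1
β1 |TF1
β2 |Sf1
β3 |J1
β4 |J2
β5 |I1

#2 stroke→Sf1  (Sf1: flow source, stroke at near end)
#3 stroke→J1  (Se1 (Se) sets effort on bond)
#5 stroke→I1  (I1 outputs flow p/I1)
#0 stroke→J1  (J1: bond 5 brought flow, rest push out)
#1 stroke→TF1  (TF1 one-in-one-out from 0)
#4 stroke→J2  (closing 0-jn rule on J2)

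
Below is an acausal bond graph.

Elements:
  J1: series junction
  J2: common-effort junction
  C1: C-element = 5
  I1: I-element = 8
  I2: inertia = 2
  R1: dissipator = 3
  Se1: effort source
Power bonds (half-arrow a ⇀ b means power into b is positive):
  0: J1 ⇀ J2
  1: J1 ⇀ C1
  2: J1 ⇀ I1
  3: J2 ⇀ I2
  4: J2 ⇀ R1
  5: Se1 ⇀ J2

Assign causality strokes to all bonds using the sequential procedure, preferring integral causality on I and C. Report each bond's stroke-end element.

bond 5 →J2  (source Se1 imposes e)
bond 0 →J1  (J2: bond 5 brought effort, rest push out)
bond 3 →I2  (common-e at J2 fixed by 5)
bond 4 →R1  (J2: bond 5 brought effort, rest push out)
bond 1 →J1  (C1 outputs effort q/C1)
bond 2 →I1  (J1 needs exactly one f-in)

b0 stroke→J1
b1 stroke→J1
b2 stroke→I1
b3 stroke→I2
b4 stroke→R1
b5 stroke→J2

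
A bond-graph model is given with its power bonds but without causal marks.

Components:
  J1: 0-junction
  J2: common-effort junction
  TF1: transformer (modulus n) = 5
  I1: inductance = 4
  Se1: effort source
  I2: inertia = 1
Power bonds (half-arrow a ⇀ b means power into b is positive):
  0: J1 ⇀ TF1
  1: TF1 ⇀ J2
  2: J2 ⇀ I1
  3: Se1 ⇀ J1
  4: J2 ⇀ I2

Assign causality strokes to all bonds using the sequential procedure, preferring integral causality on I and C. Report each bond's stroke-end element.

bond 3 stroke at J1  (source Se1 imposes e)
bond 0 stroke at TF1  (0-jn J1 has e-setter on 3)
bond 1 stroke at J2  (TF TF1: opposite of bond 0)
bond 2 stroke at I1  (common-e at J2 fixed by 1)
bond 4 stroke at I2  (common-e at J2 fixed by 1)

#0 →TF1
#1 →J2
#2 →I1
#3 →J1
#4 →I2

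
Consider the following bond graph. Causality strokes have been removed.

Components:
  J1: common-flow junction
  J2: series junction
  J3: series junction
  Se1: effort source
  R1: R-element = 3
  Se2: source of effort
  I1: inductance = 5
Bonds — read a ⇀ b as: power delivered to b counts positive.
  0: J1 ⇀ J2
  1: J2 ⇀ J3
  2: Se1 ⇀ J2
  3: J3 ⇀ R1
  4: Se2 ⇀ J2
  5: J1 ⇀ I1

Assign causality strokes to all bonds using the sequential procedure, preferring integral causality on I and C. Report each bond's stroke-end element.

β2 →J2  (Se1 (Se) sets effort on bond)
β4 →J2  (Se2 fixes effort; stroke away)
β5 →I1  (I1 outputs flow p/I1)
β0 →J1  (J1: bond 5 brought flow, rest push out)
β1 →J2  (J2 flow already set via bond 0)
β3 →J3  (J3: bond 1 brought flow, rest push out)

#0 stroke→J1
#1 stroke→J2
#2 stroke→J2
#3 stroke→J3
#4 stroke→J2
#5 stroke→I1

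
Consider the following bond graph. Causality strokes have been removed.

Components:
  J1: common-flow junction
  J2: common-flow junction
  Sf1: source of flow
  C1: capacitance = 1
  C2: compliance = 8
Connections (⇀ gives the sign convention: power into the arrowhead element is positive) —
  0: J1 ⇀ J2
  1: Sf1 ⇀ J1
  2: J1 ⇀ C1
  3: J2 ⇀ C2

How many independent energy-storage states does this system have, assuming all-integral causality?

2  (C1, C2 all integral)

β1 |Sf1  (Sf1: flow source, stroke at near end)
β0 |J1  (J1 flow already set via bond 1)
β2 |J1  (J1 flow already set via bond 1)
β3 |J2  (J2: bond 0 brought flow, rest push out)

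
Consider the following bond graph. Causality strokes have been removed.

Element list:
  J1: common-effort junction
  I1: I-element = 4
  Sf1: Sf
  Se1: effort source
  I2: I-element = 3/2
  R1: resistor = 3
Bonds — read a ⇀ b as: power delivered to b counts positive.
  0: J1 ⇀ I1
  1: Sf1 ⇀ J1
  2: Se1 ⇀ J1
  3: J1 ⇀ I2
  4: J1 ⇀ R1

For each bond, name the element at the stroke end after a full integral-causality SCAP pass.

bond 0 stroke→I1
bond 1 stroke→Sf1
bond 2 stroke→J1
bond 3 stroke→I2
bond 4 stroke→R1

b1 →Sf1  (Sf1: flow source, stroke at near end)
b2 →J1  (source Se1 imposes e)
b0 →I1  (common-e at J1 fixed by 2)
b3 →I2  (0-jn J1 has e-setter on 2)
b4 →R1  (0-jn J1 has e-setter on 2)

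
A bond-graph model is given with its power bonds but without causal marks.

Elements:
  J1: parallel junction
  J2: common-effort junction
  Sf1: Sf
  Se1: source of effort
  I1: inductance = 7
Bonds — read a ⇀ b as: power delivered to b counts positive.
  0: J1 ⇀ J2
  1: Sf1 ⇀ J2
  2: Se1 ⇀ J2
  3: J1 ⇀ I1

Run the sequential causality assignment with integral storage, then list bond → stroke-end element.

β0 stroke→J1
β1 stroke→Sf1
β2 stroke→J2
β3 stroke→I1

β1 stroke→Sf1  (Sf1: flow source, stroke at near end)
β2 stroke→J2  (Se1 (Se) sets effort on bond)
β0 stroke→J1  (0-jn J2 has e-setter on 2)
β3 stroke→I1  (J1: bond 0 brought effort, rest push out)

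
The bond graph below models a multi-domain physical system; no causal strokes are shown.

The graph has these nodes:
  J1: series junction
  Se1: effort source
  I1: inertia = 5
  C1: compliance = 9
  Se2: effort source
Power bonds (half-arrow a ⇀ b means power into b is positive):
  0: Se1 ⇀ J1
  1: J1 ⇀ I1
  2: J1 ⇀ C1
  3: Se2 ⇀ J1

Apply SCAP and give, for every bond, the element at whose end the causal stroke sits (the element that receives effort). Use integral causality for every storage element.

#0 stroke→J1
#1 stroke→I1
#2 stroke→J1
#3 stroke→J1

#0 stroke→J1  (Se1 (Se) sets effort on bond)
#3 stroke→J1  (Se2 fixes effort; stroke away)
#1 stroke→I1  (I1 outputs flow p/I1)
#2 stroke→J1  (1-jn J1 has f-setter on 1)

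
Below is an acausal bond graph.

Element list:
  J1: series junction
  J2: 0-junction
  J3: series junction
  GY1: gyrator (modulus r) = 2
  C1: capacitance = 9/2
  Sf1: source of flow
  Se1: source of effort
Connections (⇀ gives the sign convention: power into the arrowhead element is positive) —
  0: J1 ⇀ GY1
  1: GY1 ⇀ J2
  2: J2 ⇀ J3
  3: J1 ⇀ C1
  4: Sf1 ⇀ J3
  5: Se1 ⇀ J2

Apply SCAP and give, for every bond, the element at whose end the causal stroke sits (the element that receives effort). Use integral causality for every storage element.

b4 stroke at Sf1  (Sf1: flow source, stroke at near end)
b5 stroke at J2  (Se1: effort source, stroke at far end)
b1 stroke at GY1  (J2: bond 5 brought effort, rest push out)
b2 stroke at J3  (common-e at J2 fixed by 5)
b0 stroke at GY1  (GY1: gyrator matches bond 1)
b3 stroke at J1  (J1 flow already set via bond 0)

β0 stroke at GY1
β1 stroke at GY1
β2 stroke at J3
β3 stroke at J1
β4 stroke at Sf1
β5 stroke at J2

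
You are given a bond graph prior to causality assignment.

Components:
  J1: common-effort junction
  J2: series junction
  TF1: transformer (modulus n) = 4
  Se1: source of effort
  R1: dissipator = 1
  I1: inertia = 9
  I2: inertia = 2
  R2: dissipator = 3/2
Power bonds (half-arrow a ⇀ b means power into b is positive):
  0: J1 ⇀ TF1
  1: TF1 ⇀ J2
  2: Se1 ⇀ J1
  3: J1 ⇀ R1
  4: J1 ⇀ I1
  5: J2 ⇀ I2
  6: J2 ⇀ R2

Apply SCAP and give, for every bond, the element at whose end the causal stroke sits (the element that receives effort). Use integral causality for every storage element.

b0 stroke→TF1
b1 stroke→J2
b2 stroke→J1
b3 stroke→R1
b4 stroke→I1
b5 stroke→I2
b6 stroke→J2

bond 2 →J1  (source Se1 imposes e)
bond 0 →TF1  (J1: bond 2 brought effort, rest push out)
bond 3 →R1  (J1: bond 2 brought effort, rest push out)
bond 4 →I1  (0-jn J1 has e-setter on 2)
bond 1 →J2  (TF TF1: opposite of bond 0)
bond 5 →I2  (prefer integral on I2)
bond 6 →J2  (1-jn J2 has f-setter on 5)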